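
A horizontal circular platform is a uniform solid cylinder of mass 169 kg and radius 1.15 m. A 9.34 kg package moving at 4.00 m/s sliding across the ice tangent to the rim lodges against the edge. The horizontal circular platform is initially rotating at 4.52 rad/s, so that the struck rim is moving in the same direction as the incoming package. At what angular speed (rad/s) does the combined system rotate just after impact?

|ω_f| ≈ 4.42 rad/s

The axle reaction passes through the central axle and exerts no torque about it; angular momentum about the central axle is conserved through the impact.
I_p = ½(169)(1.15)² = 111.8 kg·m². Taking the sense of the package's angular momentum as positive, L_{package} = m v R = (9.34)(4.00)(1.15) = 42.96 kg·m²/s.
L_i = +I_p ω_p + m v R = +(111.8)(4.52) + 42.96 = 548.1 kg·m²/s.
After sticking, I_f = I_p + m R² = 111.8 + (9.34)(1.15)² = 124.1 kg·m².
ω_f = L_i / I_f = 548.1 / 124.1 = 4.416 rad/s.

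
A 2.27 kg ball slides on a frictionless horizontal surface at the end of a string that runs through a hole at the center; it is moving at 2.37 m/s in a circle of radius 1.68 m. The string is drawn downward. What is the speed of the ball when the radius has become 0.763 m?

The only horizontal force on the mass is along the cord (radial), so it exerts no torque about the hole and angular momentum m v r is conserved.
v₂ = v₁ r₁ / r₂ = (2.37)(1.68) / (0.763) = 5.218 m/s.

v₂ ≈ 5.22 m/s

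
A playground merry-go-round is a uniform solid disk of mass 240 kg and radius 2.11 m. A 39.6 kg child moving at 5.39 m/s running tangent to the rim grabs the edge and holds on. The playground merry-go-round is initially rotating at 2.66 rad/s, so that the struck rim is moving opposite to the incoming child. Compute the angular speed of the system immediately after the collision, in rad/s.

|ω_f| ≈ 1.37 rad/s

The axle reaction passes through the axle and exerts no torque about it; angular momentum about the axle is conserved through the impact.
I_p = ½(240)(2.11)² = 534.3 kg·m². Taking the sense of the child's angular momentum as positive, L_{child} = m v R = (39.6)(5.39)(2.11) = 450.4 kg·m²/s.
L_i = −I_p ω_p + m v R = −(534.3)(2.66) + 450.4 = -970.7 kg·m²/s.
After sticking, I_f = I_p + m R² = 534.3 + (39.6)(2.11)² = 710.6 kg·m².
ω_f = L_i / I_f = -970.7 / 710.6 = -1.366 rad/s.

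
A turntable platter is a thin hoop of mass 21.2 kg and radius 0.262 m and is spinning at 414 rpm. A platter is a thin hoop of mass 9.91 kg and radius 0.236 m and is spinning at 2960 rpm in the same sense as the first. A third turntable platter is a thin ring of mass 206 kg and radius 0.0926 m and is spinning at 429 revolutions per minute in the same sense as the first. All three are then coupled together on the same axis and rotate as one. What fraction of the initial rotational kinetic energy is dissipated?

fraction ≈ 0.561

No external torque acts about the common axis, so total angular momentum is conserved.
Moments of inertia: I_A = (21.2)(0.262)² = 1.455 kg·m²; I_B = (9.91)(0.236)² = 0.5519 kg·m²; I_C = (206)(0.0926)² = 1.766 kg·m².
Taking A's sense as positive: L = (1.455)(414) + (0.5519)(2960) + (1.766)(429) = 2994 kg·m²·rpm.
Combined I = 1.455 + 0.5519 + 1.766 = 3.774 kg·m².
ω_f = L / I = 2994 / 3.774 = 793.4 rpm.
KE_i = ½ΣIω² = 29670 J; KE_f = ½(3.774)(83.09)² = 13030 J.
Fraction dissipated = (KE_i − KE_f)/KE_i = 0.5609.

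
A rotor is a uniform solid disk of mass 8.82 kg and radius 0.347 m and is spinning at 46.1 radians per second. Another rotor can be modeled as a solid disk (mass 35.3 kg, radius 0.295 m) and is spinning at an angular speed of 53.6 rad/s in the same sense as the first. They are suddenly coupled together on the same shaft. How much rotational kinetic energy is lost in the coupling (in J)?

ΔKE lost ≈ 11.1 J

No external torque acts about the common axis, so total angular momentum is conserved.
Moments of inertia: I_A = ½(8.82)(0.347)² = 0.5310 kg·m²; I_B = ½(35.3)(0.295)² = 1.536 kg·m².
Taking A's sense as positive: L = (0.5310)(46.1) + (1.536)(53.6) = 106.8 kg·m²·rad/s.
Combined I = 0.5310 + 1.536 = 2.067 kg·m².
ω_f = L / I = 106.8 / 2.067 = 51.67 rad/s.
KE_i = ½ΣIω² = 2771 J; KE_f = ½(2.067)(51.67)² = 2760 J.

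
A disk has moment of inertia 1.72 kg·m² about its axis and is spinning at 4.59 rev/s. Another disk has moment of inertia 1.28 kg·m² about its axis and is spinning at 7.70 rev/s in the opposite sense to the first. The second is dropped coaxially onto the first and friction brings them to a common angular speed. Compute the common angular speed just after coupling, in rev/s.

|ω_f| ≈ 0.654 rev/s

The coupling torques are internal; angular momentum about the shared axis is conserved.
Taking A's sense as positive: L = (1.720)(4.59) − (1.280)(7.70) = -1.961 kg·m²·rev/s.
Combined I = 1.720 + 1.280 = 3.000 kg·m².
ω_f = L / I = -1.961 / 3.000 = -0.6537 rev/s.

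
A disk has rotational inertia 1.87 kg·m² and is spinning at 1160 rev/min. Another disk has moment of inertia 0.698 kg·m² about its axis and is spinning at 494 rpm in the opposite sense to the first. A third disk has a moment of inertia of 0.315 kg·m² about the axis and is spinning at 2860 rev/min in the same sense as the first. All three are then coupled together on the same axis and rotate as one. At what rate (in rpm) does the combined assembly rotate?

No external torque acts about the common axis, so total angular momentum is conserved.
Taking A's sense as positive: L = (1.870)(1160) − (0.6980)(494) + (0.3150)(2860) = 2725 kg·m²·rpm.
Combined I = 1.870 + 0.6980 + 0.3150 = 2.883 kg·m².
ω_f = L / I = 2725 / 2.883 = 945.3 rpm.

|ω_f| ≈ 945 rpm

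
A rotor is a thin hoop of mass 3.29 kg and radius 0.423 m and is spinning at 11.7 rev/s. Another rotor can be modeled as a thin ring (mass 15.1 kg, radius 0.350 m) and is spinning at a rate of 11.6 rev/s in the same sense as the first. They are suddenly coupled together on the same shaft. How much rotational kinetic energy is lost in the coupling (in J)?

The coupling torques are internal; angular momentum about the shared axis is conserved.
Moments of inertia: I_A = (3.29)(0.423)² = 0.5887 kg·m²; I_B = (15.1)(0.350)² = 1.850 kg·m².
Taking A's sense as positive: L = (0.5887)(11.7) + (1.850)(11.6) = 28.34 kg·m²·rev/s.
Combined I = 0.5887 + 1.850 = 2.438 kg·m².
ω_f = L / I = 28.34 / 2.438 = 11.62 rev/s.
KE_i = ½ΣIω² = 6504 J; KE_f = ½(2.438)(73.04)² = 6504 J.

ΔKE lost ≈ 0.0881 J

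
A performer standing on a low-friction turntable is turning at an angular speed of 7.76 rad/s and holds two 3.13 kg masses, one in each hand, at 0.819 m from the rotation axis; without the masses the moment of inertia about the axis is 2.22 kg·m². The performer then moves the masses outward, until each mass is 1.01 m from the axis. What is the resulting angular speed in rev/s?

No external torque acts about the spin axis, so angular momentum is conserved.
I₁ = 2.22 + 2(3.13)(0.819)² = 6.419 kg·m²; I₂ = 2.22 + 2(3.13)(1.01)² = 8.606 kg·m².
ω₂ = I₁ω₁ / I₂ = (6.419)(7.76 rad/s) / (8.606) = 5.788 rad/s = 0.9212 rev/s.

ω₂ ≈ 0.921 rev/s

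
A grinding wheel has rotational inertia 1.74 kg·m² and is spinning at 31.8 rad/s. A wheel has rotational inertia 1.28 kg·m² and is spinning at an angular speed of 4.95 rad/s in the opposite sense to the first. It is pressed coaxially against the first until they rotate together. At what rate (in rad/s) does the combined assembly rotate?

|ω_f| ≈ 16.2 rad/s

The coupling torques are internal; angular momentum about the shared axis is conserved.
Taking A's sense as positive: L = (1.740)(31.8) − (1.280)(4.95) = 49.00 kg·m²·rad/s.
Combined I = 1.740 + 1.280 = 3.020 kg·m².
ω_f = L / I = 49.00 / 3.020 = 16.22 rad/s.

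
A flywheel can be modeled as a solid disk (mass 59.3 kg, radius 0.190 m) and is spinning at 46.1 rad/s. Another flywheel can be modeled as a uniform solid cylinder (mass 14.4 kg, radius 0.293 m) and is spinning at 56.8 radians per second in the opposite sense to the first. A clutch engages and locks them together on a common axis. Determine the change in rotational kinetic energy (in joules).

No external torque acts about the common axis, so total angular momentum is conserved.
Moments of inertia: I_A = ½(59.3)(0.190)² = 1.070 kg·m²; I_B = ½(14.4)(0.293)² = 0.6181 kg·m².
Taking A's sense as positive: L = (1.070)(46.1) − (0.6181)(56.8) = 14.24 kg·m²·rad/s.
Combined I = 1.070 + 0.6181 = 1.688 kg·m².
ω_f = L / I = 14.24 / 1.688 = 8.431 rad/s.
KE_i = ½ΣIω² = 2134 J; KE_f = ½(1.688)(8.431)² = 60.01 J.

ΔKE ≈ -2070 J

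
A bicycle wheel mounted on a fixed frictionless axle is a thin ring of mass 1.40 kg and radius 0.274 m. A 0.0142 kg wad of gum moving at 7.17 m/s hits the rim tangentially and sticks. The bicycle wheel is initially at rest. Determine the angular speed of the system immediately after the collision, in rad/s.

The axle reaction passes through the axle and exerts no torque about it; angular momentum about the axle is conserved through the impact.
I_p = (1.40)(0.274)² = 0.1051 kg·m². Taking the sense of the wad of gum's angular momentum as positive, L_{wad} = m v R = (0.0142)(7.17)(0.274) = 0.02790 kg·m²/s.
L_i = 0 + 0.02790 = 0.02790 kg·m²/s.
After sticking, I_f = I_p + m R² = 0.1051 + (0.0142)(0.274)² = 0.1062 kg·m².
ω_f = L_i / I_f = 0.02790 / 0.1062 = 0.2628 rad/s.

|ω_f| ≈ 0.263 rad/s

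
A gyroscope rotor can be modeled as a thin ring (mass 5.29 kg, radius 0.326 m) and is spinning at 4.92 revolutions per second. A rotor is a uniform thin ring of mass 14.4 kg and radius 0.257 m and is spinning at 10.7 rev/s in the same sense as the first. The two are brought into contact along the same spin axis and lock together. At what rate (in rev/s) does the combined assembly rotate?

No external torque acts about the common axis, so total angular momentum is conserved.
Moments of inertia: I_A = (5.29)(0.326)² = 0.5622 kg·m²; I_B = (14.4)(0.257)² = 0.9511 kg·m².
Taking A's sense as positive: L = (0.5622)(4.92) + (0.9511)(10.7) = 12.94 kg·m²·rev/s.
Combined I = 0.5622 + 0.9511 = 1.513 kg·m².
ω_f = L / I = 12.94 / 1.513 = 8.553 rev/s.

|ω_f| ≈ 8.55 rev/s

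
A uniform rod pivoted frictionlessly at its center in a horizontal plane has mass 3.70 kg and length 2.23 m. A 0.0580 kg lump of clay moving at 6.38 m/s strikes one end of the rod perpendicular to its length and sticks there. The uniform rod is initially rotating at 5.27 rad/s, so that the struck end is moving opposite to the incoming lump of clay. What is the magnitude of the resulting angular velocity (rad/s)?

|ω_f| ≈ 4.78 rad/s

The axle reaction passes through the pivot and exerts no torque about it; angular momentum about the pivot is conserved through the impact.
I_p = (1/12)(3.70)(2.23)² = 1.533 kg·m². Taking the sense of the lump of clay's angular momentum as positive, L_{lump} = m v R = (0.0580)(6.38)(2.23/2) = 0.4126 kg·m²/s.
L_i = −I_p ω_p + m v R = −(1.533)(5.27) + 0.4126 = -7.668 kg·m²/s.
After sticking, I_f = I_p + m R² = 1.533 + (0.0580)(2.23/2)² = 1.605 kg·m².
ω_f = L_i / I_f = -7.668 / 1.605 = -4.776 rad/s.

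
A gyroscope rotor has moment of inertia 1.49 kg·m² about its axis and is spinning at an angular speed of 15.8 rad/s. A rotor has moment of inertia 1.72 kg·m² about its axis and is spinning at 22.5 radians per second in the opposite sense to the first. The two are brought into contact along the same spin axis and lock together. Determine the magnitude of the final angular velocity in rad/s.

|ω_f| ≈ 4.72 rad/s

No external torque acts about the common axis, so total angular momentum is conserved.
Taking A's sense as positive: L = (1.490)(15.8) − (1.720)(22.5) = -15.16 kg·m²·rad/s.
Combined I = 1.490 + 1.720 = 3.210 kg·m².
ω_f = L / I = -15.16 / 3.210 = -4.722 rad/s.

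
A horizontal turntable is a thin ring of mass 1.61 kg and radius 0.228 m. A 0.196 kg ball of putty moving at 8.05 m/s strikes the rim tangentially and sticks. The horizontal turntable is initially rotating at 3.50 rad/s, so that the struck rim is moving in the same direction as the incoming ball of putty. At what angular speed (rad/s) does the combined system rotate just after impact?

About the axle the impulsive forces during the collision are internal, so angular momentum about that axis is conserved.
I_p = (1.61)(0.228)² = 0.08369 kg·m². Taking the sense of the ball of putty's angular momentum as positive, L_{ball} = m v R = (0.196)(8.05)(0.228) = 0.3597 kg·m²/s.
L_i = +I_p ω_p + m v R = +(0.08369)(3.50) + 0.3597 = 0.6527 kg·m²/s.
After sticking, I_f = I_p + m R² = 0.08369 + (0.196)(0.228)² = 0.09388 kg·m².
ω_f = L_i / I_f = 0.6527 / 0.09388 = 6.952 rad/s.

|ω_f| ≈ 6.95 rad/s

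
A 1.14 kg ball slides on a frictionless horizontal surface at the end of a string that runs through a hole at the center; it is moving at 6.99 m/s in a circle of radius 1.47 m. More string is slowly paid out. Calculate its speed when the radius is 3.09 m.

Central (radial) force ⇒ zero torque about the center ⇒ m v r is constant.
v₂ = v₁ r₁ / r₂ = (6.99)(1.47) / (3.09) = 3.325 m/s.

v₂ ≈ 3.33 m/s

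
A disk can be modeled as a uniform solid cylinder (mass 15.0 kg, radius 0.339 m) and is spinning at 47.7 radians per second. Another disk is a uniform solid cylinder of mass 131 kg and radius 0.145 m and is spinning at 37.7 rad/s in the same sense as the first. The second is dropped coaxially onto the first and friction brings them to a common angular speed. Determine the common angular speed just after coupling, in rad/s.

|ω_f| ≈ 41.5 rad/s

The coupling torques are internal; angular momentum about the shared axis is conserved.
Moments of inertia: I_A = ½(15.0)(0.339)² = 0.8619 kg·m²; I_B = ½(131)(0.145)² = 1.377 kg·m².
Taking A's sense as positive: L = (0.8619)(47.7) + (1.377)(37.7) = 93.03 kg·m²·rad/s.
Combined I = 0.8619 + 1.377 = 2.239 kg·m².
ω_f = L / I = 93.03 / 2.239 = 41.55 rad/s.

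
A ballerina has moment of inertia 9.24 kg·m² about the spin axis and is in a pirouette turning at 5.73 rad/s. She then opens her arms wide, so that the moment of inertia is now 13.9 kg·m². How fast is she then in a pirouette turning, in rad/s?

Angular momentum about the spin axis is conserved since the torque about it is zero.
ω₂ = I₁ω₁ / I₂ = (9.240)(5.73 rad/s) / (13.90) = 3.809 rad/s.

ω₂ ≈ 3.81 rad/s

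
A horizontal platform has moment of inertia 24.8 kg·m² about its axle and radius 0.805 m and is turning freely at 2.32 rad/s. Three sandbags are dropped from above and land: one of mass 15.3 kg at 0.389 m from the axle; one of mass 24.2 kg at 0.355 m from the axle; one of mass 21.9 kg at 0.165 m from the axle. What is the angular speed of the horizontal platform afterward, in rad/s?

The added mass arrives with no angular momentum about the axle, and any external torque about the axle is negligible, so the system's angular momentum is conserved.
Added inertia Σmr² = (15.3)(0.389)² + (24.2)(0.355)² + (21.9)(0.165)² = 5.961 kg·m²; I_f = 24.80 + 5.961 = 30.76 kg·m².
ω_f = I_p ω_i / I_f = (24.80)(2.32) / 30.76 = 1.870 rad/s.

ω_f ≈ 1.87 rad/s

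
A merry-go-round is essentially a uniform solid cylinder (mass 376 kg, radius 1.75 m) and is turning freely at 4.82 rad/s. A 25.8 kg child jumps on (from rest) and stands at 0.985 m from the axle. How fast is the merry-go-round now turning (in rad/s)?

The added mass arrives with no angular momentum about the axle, and any external torque about the axle is negligible, so the system's angular momentum is conserved.
I_p = ½(376)(1.75)² = 575.8 kg·m².
Added inertia Σmr² = (25.8)(0.985)² = 25.03 kg·m²; I_f = 575.8 + 25.03 = 600.8 kg·m².
ω_f = I_p ω_i / I_f = (575.8)(4.82) / 600.8 = 4.619 rad/s.

ω_f ≈ 4.62 rad/s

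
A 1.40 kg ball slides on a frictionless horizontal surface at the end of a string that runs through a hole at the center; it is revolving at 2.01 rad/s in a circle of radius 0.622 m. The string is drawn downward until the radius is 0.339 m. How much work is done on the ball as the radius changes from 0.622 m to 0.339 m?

No torque about the axis ⇒ m r₁² ω₁ = m r₂² ω₂.
ω₂ = ω₁ (r₁/r₂)² = (2.01)(0.622/0.339)² = 6.767 rad/s.
W = ΔKE = ½m(v₂² − v₁²) = 2.589 J.

W ≈ 2.59 J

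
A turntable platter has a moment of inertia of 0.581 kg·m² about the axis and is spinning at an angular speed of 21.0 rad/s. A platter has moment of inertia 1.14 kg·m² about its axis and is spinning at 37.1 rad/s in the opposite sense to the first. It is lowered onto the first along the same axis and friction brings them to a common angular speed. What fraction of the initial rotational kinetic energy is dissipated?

No external torque acts about the common axis, so total angular momentum is conserved.
Taking A's sense as positive: L = (0.5810)(21.0) − (1.140)(37.1) = -30.09 kg·m²·rad/s.
Combined I = 0.5810 + 1.140 = 1.721 kg·m².
ω_f = L / I = -30.09 / 1.721 = -17.49 rad/s.
KE_i = ½ΣIω² = 912.7 J; KE_f = ½(1.721)(17.49)² = 263.1 J.
Fraction dissipated = (KE_i − KE_f)/KE_i = 0.7117.

fraction ≈ 0.712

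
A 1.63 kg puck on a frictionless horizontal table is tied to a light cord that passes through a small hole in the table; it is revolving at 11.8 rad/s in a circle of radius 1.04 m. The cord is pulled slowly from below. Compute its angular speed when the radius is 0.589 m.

ω₂ ≈ 36.8 rad/s

No torque about the axis ⇒ m r₁² ω₁ = m r₂² ω₂.
ω₂ = ω₁ (r₁/r₂)² = (11.8)(1.04/0.589)² = 36.79 rad/s.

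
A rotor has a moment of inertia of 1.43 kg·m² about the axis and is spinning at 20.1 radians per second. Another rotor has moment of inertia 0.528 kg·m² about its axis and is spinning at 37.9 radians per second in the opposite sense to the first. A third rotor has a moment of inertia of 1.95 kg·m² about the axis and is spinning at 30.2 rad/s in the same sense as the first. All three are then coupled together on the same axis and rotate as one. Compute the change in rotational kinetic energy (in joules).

No external torque acts about the common axis, so total angular momentum is conserved.
Taking A's sense as positive: L = (1.430)(20.1) − (0.5280)(37.9) + (1.950)(30.2) = 67.62 kg·m²·rad/s.
Combined I = 1.430 + 0.5280 + 1.950 = 3.908 kg·m².
ω_f = L / I = 67.62 / 3.908 = 17.30 rad/s.
KE_i = ½ΣIω² = 1557 J; KE_f = ½(3.908)(17.30)² = 585.0 J.

ΔKE ≈ -972 J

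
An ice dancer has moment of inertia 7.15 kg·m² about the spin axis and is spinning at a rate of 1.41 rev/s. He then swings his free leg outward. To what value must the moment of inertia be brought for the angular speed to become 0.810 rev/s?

With no external torque about the axis, L is conserved: I₁ω₁ = I₂ω₂.
I₂ = I₁ω₁ / ω₂ = (7.15)(1.41) / (0.810) = 12.45 kg·m².

I₂ ≈ 12.4 kg·m²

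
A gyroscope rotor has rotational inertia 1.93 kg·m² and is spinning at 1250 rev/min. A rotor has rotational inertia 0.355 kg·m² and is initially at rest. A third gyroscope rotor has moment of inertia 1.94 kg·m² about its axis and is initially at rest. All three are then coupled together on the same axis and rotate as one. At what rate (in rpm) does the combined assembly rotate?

|ω_f| ≈ 571 rpm

The coupling torques are internal; angular momentum about the shared axis is conserved.
Taking A's sense as positive: L = (1.930)(1250) = 2412 kg·m²·rpm.
Combined I = 1.930 + 0.3550 + 1.940 = 4.225 kg·m².
ω_f = L / I = 2412 / 4.225 = 571.0 rpm.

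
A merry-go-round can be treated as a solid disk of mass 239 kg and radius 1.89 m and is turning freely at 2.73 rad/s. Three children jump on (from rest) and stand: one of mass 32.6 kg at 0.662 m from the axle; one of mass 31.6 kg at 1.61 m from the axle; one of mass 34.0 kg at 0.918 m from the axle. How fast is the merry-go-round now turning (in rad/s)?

ω_f ≈ 2.11 rad/s

The added mass arrives with no angular momentum about the axle, and any external torque about the axle is negligible, so the system's angular momentum is conserved.
I_p = ½(239)(1.89)² = 426.9 kg·m².
Added inertia Σmr² = (32.6)(0.662)² + (31.6)(1.61)² + (34.0)(0.918)² = 124.8 kg·m²; I_f = 426.9 + 124.8 = 551.7 kg·m².
ω_f = I_p ω_i / I_f = (426.9)(2.73) / 551.7 = 2.112 rad/s.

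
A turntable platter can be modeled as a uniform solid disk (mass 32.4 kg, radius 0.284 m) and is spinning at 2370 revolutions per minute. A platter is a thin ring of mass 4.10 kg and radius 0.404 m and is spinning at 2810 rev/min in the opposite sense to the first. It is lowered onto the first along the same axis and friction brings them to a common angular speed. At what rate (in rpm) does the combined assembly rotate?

|ω_f| ≈ 616 rpm

No external torque acts about the common axis, so total angular momentum is conserved.
Moments of inertia: I_A = ½(32.4)(0.284)² = 1.307 kg·m²; I_B = (4.10)(0.404)² = 0.6692 kg·m².
Taking A's sense as positive: L = (1.307)(2370) − (0.6692)(2810) = 1216 kg·m²·rpm.
Combined I = 1.307 + 0.6692 = 1.976 kg·m².
ω_f = L / I = 1216 / 1.976 = 615.6 rpm.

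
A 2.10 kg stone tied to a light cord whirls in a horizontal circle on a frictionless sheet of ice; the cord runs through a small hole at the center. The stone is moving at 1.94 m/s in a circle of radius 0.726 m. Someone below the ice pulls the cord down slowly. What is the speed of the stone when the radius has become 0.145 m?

v₂ ≈ 9.71 m/s

The only horizontal force on the mass is along the cord (radial), so it exerts no torque about the hole and angular momentum m v r is conserved.
v₂ = v₁ r₁ / r₂ = (1.94)(0.726) / (0.145) = 9.713 m/s.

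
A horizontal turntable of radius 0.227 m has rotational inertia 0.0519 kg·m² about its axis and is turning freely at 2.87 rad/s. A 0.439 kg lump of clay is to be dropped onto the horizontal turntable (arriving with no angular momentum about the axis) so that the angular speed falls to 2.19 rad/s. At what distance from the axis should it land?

The added mass arrives with no angular momentum about the axis, and any external torque about the axis is negligible, so the system's angular momentum is conserved.
I_p ω_i = (I_p + m r²) ω_f ⇒ m r² = I_p(ω_i/ω_f − 1) = 0.05190(2.87/2.19 − 1) = 0.01612 kg·m².
r = √(0.01612/0.439) = 0.1916 m.

r ≈ 0.192 m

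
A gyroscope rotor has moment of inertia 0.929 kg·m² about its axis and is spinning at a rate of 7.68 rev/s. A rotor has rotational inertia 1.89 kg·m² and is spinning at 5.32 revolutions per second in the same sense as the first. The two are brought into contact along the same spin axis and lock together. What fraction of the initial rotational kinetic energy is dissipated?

fraction ≈ 0.0320

No external torque acts about the common axis, so total angular momentum is conserved.
Taking A's sense as positive: L = (0.9290)(7.68) + (1.890)(5.32) = 17.19 kg·m²·rev/s.
Combined I = 0.9290 + 1.890 = 2.819 kg·m².
ω_f = L / I = 17.19 / 2.819 = 6.098 rev/s.
KE_i = ½ΣIω² = 2137 J; KE_f = ½(2.819)(38.31)² = 2069 J.
Fraction dissipated = (KE_i − KE_f)/KE_i = 0.03204.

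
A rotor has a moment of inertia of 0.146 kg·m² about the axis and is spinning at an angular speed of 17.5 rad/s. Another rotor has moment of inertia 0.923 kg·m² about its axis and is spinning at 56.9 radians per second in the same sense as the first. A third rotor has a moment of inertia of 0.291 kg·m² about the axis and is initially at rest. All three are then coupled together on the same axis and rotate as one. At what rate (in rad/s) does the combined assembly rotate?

The coupling torques are internal; angular momentum about the shared axis is conserved.
Taking A's sense as positive: L = (0.1460)(17.5) + (0.9230)(56.9) = 55.07 kg·m²·rad/s.
Combined I = 0.1460 + 0.9230 + 0.2910 = 1.360 kg·m².
ω_f = L / I = 55.07 / 1.360 = 40.50 rad/s.

|ω_f| ≈ 40.5 rad/s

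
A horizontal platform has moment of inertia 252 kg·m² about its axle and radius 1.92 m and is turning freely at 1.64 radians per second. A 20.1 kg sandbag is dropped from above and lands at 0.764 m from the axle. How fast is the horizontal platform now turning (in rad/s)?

ω_f ≈ 1.57 rad/s

No external torque acts about the axle; L_before = L_after.
Added inertia Σmr² = (20.1)(0.764)² = 11.73 kg·m²; I_f = 252.0 + 11.73 = 263.7 kg·m².
ω_f = I_p ω_i / I_f = (252.0)(1.64) / 263.7 = 1.567 rad/s.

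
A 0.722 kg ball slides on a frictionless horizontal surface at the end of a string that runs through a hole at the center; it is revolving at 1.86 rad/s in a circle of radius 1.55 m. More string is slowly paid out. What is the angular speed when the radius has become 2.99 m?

ω₂ ≈ 0.500 rad/s

The constraining force is radial, so m r² ω about the center is conserved.
ω₂ = ω₁ (r₁/r₂)² = (1.86)(1.55/2.99)² = 0.4998 rad/s.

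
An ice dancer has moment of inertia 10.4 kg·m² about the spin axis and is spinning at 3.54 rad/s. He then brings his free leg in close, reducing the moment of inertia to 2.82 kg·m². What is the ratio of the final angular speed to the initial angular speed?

ω₂/ω₁ ≈ 3.69

Angular momentum about the spin axis is conserved since the torque about it is zero.
ω₂/ω₁ = I₁/I₂ = 10.40 / 2.820 = 3.688.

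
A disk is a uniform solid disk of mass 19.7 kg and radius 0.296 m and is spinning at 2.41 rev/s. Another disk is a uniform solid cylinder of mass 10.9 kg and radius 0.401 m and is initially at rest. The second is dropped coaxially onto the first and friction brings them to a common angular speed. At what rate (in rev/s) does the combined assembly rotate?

|ω_f| ≈ 1.20 rev/s

No external torque acts about the common axis, so total angular momentum is conserved.
Moments of inertia: I_A = ½(19.7)(0.296)² = 0.8630 kg·m²; I_B = ½(10.9)(0.401)² = 0.8764 kg·m².
Taking A's sense as positive: L = (0.8630)(2.41) = 2.080 kg·m²·rev/s.
Combined I = 0.8630 + 0.8764 = 1.739 kg·m².
ω_f = L / I = 2.080 / 1.739 = 1.196 rev/s.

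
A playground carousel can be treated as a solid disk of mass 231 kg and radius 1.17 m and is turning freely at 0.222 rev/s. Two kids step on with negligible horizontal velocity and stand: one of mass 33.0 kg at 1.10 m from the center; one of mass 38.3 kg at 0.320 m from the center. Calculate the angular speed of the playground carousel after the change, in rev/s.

ω_f ≈ 0.174 rev/s

No external torque acts about the center; L_before = L_after.
I_p = ½(231)(1.17)² = 158.1 kg·m².
Added inertia Σmr² = (33.0)(1.10)² + (38.3)(0.320)² = 43.85 kg·m²; I_f = 158.1 + 43.85 = 202.0 kg·m².
ω_f = I_p ω_i / I_f = (158.1)(0.222) / 202.0 = 0.1738 rev/s.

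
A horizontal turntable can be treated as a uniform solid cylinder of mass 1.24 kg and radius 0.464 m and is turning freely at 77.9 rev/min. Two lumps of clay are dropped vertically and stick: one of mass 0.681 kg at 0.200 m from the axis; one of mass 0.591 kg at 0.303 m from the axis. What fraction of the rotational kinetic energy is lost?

fraction ≈ 0.379

No external torque acts about the axis; L_before = L_after.
I_p = ½(1.24)(0.464)² = 0.1335 kg·m².
Added inertia Σmr² = (0.681)(0.200)² + (0.591)(0.303)² = 0.08150 kg·m²; I_f = 0.1335 + 0.08150 = 0.2150 kg·m².
ω_f = I_p ω_i / I_f = (0.1335)(77.9) / 0.2150 = 48.37 rpm.
KE_i = ½(0.1335)(8.158 rad/s)² = 4.442 J; KE_f = ½(0.2150)(5.065)² = 2.758 J.
Fraction lost = 0.3791.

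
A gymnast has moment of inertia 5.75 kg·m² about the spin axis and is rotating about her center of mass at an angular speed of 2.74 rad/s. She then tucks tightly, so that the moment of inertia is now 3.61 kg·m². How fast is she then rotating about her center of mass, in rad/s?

ω₂ ≈ 4.36 rad/s

With no external torque about the axis, L is conserved: I₁ω₁ = I₂ω₂.
ω₂ = I₁ω₁ / I₂ = (5.750)(2.74 rad/s) / (3.610) = 4.364 rad/s.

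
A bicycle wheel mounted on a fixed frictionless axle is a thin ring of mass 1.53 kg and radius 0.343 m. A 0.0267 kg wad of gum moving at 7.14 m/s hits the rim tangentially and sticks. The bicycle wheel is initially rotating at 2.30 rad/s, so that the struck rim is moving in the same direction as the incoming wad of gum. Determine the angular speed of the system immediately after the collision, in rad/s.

|ω_f| ≈ 2.62 rad/s

About the axle the impulsive forces during the collision are internal, so angular momentum about that axis is conserved.
I_p = (1.53)(0.343)² = 0.1800 kg·m². Taking the sense of the wad of gum's angular momentum as positive, L_{wad} = m v R = (0.0267)(7.14)(0.343) = 0.06539 kg·m²/s.
L_i = +I_p ω_p + m v R = +(0.1800)(2.30) + 0.06539 = 0.4794 kg·m²/s.
After sticking, I_f = I_p + m R² = 0.1800 + (0.0267)(0.343)² = 0.1831 kg·m².
ω_f = L_i / I_f = 0.4794 / 0.1831 = 2.618 rad/s.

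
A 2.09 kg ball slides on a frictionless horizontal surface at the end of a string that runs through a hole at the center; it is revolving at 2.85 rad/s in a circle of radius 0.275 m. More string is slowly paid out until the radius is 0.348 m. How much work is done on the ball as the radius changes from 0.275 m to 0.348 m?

W ≈ -0.241 J

The constraining force is radial, so m r² ω about the center is conserved.
ω₂ = ω₁ (r₁/r₂)² = (2.85)(0.275/0.348)² = 1.780 rad/s.
W = ΔKE = ½m(v₂² − v₁²) = -0.2411 J.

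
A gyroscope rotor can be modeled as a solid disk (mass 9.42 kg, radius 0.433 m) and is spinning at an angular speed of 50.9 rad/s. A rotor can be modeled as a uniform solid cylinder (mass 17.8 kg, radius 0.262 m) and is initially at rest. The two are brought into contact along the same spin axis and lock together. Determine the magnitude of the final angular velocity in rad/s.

|ω_f| ≈ 30.1 rad/s

The coupling torques are internal; angular momentum about the shared axis is conserved.
Moments of inertia: I_A = ½(9.42)(0.433)² = 0.8831 kg·m²; I_B = ½(17.8)(0.262)² = 0.6109 kg·m².
Taking A's sense as positive: L = (0.8831)(50.9) = 44.95 kg·m²·rad/s.
Combined I = 0.8831 + 0.6109 = 1.494 kg·m².
ω_f = L / I = 44.95 / 1.494 = 30.09 rad/s.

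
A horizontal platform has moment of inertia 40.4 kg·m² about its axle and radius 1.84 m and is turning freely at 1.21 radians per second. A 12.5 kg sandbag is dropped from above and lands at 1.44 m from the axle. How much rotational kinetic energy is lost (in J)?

energy lost ≈ 11.6 J

The added mass arrives with no angular momentum about the axle, and any external torque about the axle is negligible, so the system's angular momentum is conserved.
Added inertia Σmr² = (12.5)(1.44)² = 25.92 kg·m²; I_f = 40.40 + 25.92 = 66.32 kg·m².
ω_f = I_p ω_i / I_f = (40.40)(1.21) / 66.32 = 0.7371 rad/s.
KE_i = ½(40.40)(1.210 rad/s)² = 29.57 J; KE_f = ½(66.32)(0.7371)² = 18.02 J.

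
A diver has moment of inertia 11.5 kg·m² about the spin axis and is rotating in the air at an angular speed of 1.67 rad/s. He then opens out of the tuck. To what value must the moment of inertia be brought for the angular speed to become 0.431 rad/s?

No external torque acts about the spin axis, so angular momentum is conserved.
I₂ = I₁ω₁ / ω₂ = (11.5)(1.67) / (0.431) = 44.56 kg·m².

I₂ ≈ 44.6 kg·m²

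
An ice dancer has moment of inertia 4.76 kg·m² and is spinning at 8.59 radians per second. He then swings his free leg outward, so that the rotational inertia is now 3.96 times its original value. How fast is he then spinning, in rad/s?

ω₂ ≈ 2.17 rad/s

Angular momentum about the spin axis is conserved since the torque about it is zero.
I₂ = 3.96 × 4.76 = 18.85 kg·m².
ω₂ = I₁ω₁ / I₂ = (4.760)(8.59 rad/s) / (18.85) = 2.169 rad/s.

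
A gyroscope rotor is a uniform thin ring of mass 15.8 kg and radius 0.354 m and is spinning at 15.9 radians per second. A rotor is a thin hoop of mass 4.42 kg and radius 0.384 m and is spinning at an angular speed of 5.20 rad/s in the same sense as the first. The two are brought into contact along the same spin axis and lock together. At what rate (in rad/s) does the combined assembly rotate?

|ω_f| ≈ 13.3 rad/s

The coupling torques are internal; angular momentum about the shared axis is conserved.
Moments of inertia: I_A = (15.8)(0.354)² = 1.980 kg·m²; I_B = (4.42)(0.384)² = 0.6518 kg·m².
Taking A's sense as positive: L = (1.980)(15.9) + (0.6518)(5.20) = 34.87 kg·m²·rad/s.
Combined I = 1.980 + 0.6518 = 2.632 kg·m².
ω_f = L / I = 34.87 / 2.632 = 13.25 rad/s.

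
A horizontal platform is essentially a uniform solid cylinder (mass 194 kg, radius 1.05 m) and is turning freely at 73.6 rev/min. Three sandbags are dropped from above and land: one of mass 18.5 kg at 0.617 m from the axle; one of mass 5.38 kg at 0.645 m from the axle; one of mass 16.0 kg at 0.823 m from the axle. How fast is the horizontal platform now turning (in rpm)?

ω_f ≈ 61.9 rpm

No external torque acts about the axle; L_before = L_after.
I_p = ½(194)(1.05)² = 106.9 kg·m².
Added inertia Σmr² = (18.5)(0.617)² + (5.38)(0.645)² + (16.0)(0.823)² = 20.12 kg·m²; I_f = 106.9 + 20.12 = 127.1 kg·m².
ω_f = I_p ω_i / I_f = (106.9)(73.6) / 127.1 = 61.95 rpm.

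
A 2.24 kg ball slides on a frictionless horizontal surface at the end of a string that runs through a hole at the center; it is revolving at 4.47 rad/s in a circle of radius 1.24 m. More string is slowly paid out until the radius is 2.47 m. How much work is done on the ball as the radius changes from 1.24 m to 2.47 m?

The constraining force is radial, so m r² ω about the center is conserved.
ω₂ = ω₁ (r₁/r₂)² = (4.47)(1.24/2.47)² = 1.127 rad/s.
W = ΔKE = ½m(v₂² − v₁²) = -25.74 J.

W ≈ -25.7 J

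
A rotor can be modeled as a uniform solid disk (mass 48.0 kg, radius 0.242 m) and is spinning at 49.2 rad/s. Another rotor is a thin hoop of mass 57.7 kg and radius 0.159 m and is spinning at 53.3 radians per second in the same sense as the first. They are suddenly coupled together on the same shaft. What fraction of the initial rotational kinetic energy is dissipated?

No external torque acts about the common axis, so total angular momentum is conserved.
Moments of inertia: I_A = ½(48.0)(0.242)² = 1.406 kg·m²; I_B = (57.7)(0.159)² = 1.459 kg·m².
Taking A's sense as positive: L = (1.406)(49.2) + (1.459)(53.3) = 146.9 kg·m²·rad/s.
Combined I = 1.406 + 1.459 = 2.864 kg·m².
ω_f = L / I = 146.9 / 2.864 = 51.29 rad/s.
KE_i = ½ΣIω² = 3773 J; KE_f = ½(2.864)(51.29)² = 3767 J.
Fraction dissipated = (KE_i − KE_f)/KE_i = 0.001595.

fraction ≈ 0.00159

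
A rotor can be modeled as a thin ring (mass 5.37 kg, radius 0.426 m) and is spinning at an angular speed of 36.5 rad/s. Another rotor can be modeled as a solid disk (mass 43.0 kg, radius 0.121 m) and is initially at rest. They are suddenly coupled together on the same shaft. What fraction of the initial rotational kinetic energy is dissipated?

No external torque acts about the common axis, so total angular momentum is conserved.
Moments of inertia: I_A = (5.37)(0.426)² = 0.9745 kg·m²; I_B = ½(43.0)(0.121)² = 0.3148 kg·m².
Taking A's sense as positive: L = (0.9745)(36.5) = 35.57 kg·m²·rad/s.
Combined I = 0.9745 + 0.3148 = 1.289 kg·m².
ω_f = L / I = 35.57 / 1.289 = 27.59 rad/s.
KE_i = ½ΣIω² = 649.2 J; KE_f = ½(1.289)(27.59)² = 490.7 J.
Fraction dissipated = (KE_i − KE_f)/KE_i = 0.2441.

fraction ≈ 0.244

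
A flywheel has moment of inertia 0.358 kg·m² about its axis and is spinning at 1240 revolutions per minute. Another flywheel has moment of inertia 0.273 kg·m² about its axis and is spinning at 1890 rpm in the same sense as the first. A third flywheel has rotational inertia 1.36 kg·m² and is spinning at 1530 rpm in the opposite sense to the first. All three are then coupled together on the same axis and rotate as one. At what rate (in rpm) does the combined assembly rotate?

|ω_f| ≈ 563 rpm

The coupling torques are internal; angular momentum about the shared axis is conserved.
Taking A's sense as positive: L = (0.3580)(1240) + (0.2730)(1890) − (1.360)(1530) = -1121 kg·m²·rpm.
Combined I = 0.3580 + 0.2730 + 1.360 = 1.991 kg·m².
ω_f = L / I = -1121 / 1.991 = -563.0 rpm.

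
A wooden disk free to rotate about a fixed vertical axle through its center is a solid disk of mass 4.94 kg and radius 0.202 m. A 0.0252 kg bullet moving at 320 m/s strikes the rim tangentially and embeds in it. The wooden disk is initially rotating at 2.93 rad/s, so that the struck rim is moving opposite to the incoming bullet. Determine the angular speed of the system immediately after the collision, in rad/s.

|ω_f| ≈ 13.1 rad/s

About the axle the impulsive forces during the collision are internal, so angular momentum about that axis is conserved.
I_p = ½(4.94)(0.202)² = 0.1008 kg·m². Taking the sense of the bullet's angular momentum as positive, L_{bullet} = m v R = (0.0252)(320)(0.202) = 1.629 kg·m²/s.
L_i = −I_p ω_p + m v R = −(0.1008)(2.93) + 1.629 = 1.334 kg·m²/s.
After sticking, I_f = I_p + m R² = 0.1008 + (0.0252)(0.202)² = 0.1018 kg·m².
ω_f = L_i / I_f = 1.334 / 0.1018 = 13.10 rad/s.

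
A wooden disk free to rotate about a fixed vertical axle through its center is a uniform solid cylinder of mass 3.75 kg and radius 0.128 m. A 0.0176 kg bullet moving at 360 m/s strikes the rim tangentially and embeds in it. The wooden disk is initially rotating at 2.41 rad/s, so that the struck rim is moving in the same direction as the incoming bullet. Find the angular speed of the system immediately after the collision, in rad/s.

The axle reaction passes through the axle and exerts no torque about it; angular momentum about the axle is conserved through the impact.
I_p = ½(3.75)(0.128)² = 0.03072 kg·m². Taking the sense of the bullet's angular momentum as positive, L_{bullet} = m v R = (0.0176)(360)(0.128) = 0.8110 kg·m²/s.
L_i = +I_p ω_p + m v R = +(0.03072)(2.41) + 0.8110 = 0.8850 kg·m²/s.
After sticking, I_f = I_p + m R² = 0.03072 + (0.0176)(0.128)² = 0.03101 kg·m².
ω_f = L_i / I_f = 0.8850 / 0.03101 = 28.54 rad/s.

|ω_f| ≈ 28.5 rad/s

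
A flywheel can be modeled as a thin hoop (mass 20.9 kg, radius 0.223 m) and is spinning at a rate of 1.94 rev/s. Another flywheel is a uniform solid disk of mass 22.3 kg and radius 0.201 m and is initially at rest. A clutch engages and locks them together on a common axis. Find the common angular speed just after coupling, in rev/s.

No external torque acts about the common axis, so total angular momentum is conserved.
Moments of inertia: I_A = (20.9)(0.223)² = 1.039 kg·m²; I_B = ½(22.3)(0.201)² = 0.4505 kg·m².
Taking A's sense as positive: L = (1.039)(1.94) = 2.016 kg·m²·rev/s.
Combined I = 1.039 + 0.4505 = 1.490 kg·m².
ω_f = L / I = 2.016 / 1.490 = 1.353 rev/s.

|ω_f| ≈ 1.35 rev/s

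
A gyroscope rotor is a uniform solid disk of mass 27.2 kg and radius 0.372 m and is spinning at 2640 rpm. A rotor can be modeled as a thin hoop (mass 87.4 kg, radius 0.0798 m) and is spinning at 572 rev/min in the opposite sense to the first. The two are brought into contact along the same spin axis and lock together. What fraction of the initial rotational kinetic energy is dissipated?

fraction ≈ 0.333

The coupling torques are internal; angular momentum about the shared axis is conserved.
Moments of inertia: I_A = ½(27.2)(0.372)² = 1.882 kg·m²; I_B = (87.4)(0.0798)² = 0.5566 kg·m².
Taking A's sense as positive: L = (1.882)(2640) − (0.5566)(572) = 4650 kg·m²·rpm.
Combined I = 1.882 + 0.5566 = 2.439 kg·m².
ω_f = L / I = 4650 / 2.439 = 1907 rpm.
KE_i = ½ΣIω² = 72920 J; KE_f = ½(2.439)(199.7)² = 48620 J.
Fraction dissipated = (KE_i − KE_f)/KE_i = 0.3332.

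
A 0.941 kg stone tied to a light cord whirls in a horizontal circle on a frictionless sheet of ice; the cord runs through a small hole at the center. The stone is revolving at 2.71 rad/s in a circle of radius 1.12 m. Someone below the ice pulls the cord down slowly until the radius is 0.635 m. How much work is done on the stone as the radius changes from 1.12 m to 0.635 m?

W ≈ 9.15 J

The constraining force is radial, so m r² ω about the center is conserved.
ω₂ = ω₁ (r₁/r₂)² = (2.71)(1.12/0.635)² = 8.431 rad/s.
W = ΔKE = ½m(v₂² − v₁²) = 9.150 J.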